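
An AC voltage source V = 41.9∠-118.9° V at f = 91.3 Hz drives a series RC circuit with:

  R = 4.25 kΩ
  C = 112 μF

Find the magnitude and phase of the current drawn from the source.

Step 1 — Angular frequency: ω = 2π·f = 2π·91.3 = 573.7 rad/s.
Step 2 — Component impedances:
  R: Z = R = 4250 Ω
  C: Z = 1/(jωC) = -j/(ω·C) = 0 - j15.56 Ω
Step 3 — Series combination: Z_total = R + C = 4250 - j15.56 Ω = 4250∠-0.2° Ω.
Step 4 — Source phasor: V = 41.9∠-118.9° V = -20.25 - j36.68 V.
Step 5 — Ohm's law: I = V / Z_total = (-20.25 - j36.68) / (4250 - j15.56) = -0.004733 - j0.008648 A.
Step 6 — Convert to polar: |I| = 0.009859 A, ∠I = -118.7°.

I = 0.009859∠-118.7° A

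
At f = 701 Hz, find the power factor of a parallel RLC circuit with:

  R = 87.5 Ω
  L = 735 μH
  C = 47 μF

Step 1 — Angular frequency: ω = 2π·f = 2π·701 = 4405 rad/s.
Step 2 — Component impedances:
  R: Z = R = 87.5 Ω
  L: Z = jωL = j·4405·0.000735 = 0 + j3.237 Ω
  C: Z = 1/(jωC) = -j/(ω·C) = 0 - j4.831 Ω
Step 3 — Parallel combination: 1/Z_total = 1/R + 1/L + 1/C; Z_total = 1.087 + j9.693 Ω = 9.754∠83.6° Ω.
Step 4 — Power factor: PF = cos(φ) = Re(Z)/|Z| = 1.0873/9.7538 = 0.1115.
Step 5 — Type: Im(Z) = 9.693 ⇒ lagging (phase φ = 83.6°).

PF = 0.1115 (lagging, φ = 83.6°)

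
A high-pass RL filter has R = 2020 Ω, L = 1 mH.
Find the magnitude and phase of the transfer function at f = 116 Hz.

Step 1 — Angular frequency: ω = 2π·116 = 728.8 rad/s.
Step 2 — Transfer function: H(jω) = jωL/(R + jωL).
Step 3 — Numerator jωL = j·0.7288; denominator R + jωL = 2020 + j0.7288.
Step 4 — H = 1.302e-07 + j0.0003608.
Step 5 — Magnitude: |H| = 0.0003608 (-68.9 dB); phase: φ = 90.0°.

|H| = 0.0003608 (-68.9 dB), φ = 90.0°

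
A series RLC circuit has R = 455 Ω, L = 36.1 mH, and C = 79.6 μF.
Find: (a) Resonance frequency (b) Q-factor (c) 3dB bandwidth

Step 1 — Resonance: ω₀ = 1/√(LC) = 1/√(0.0361·7.96e-05) = 589.9 rad/s.
Step 2 — f₀ = ω₀/(2π) = 93.89 Hz.
Step 3 — Series Q: Q = ω₀L/R = 589.9·0.0361/455 = 0.0468.
Step 4 — Bandwidth: Δω = ω₀/Q = 1.26e+04 rad/s; BW = Δω/(2π) = 2006 Hz.

(a) f₀ = 93.89 Hz  (b) Q = 0.0468  (c) BW = 2006 Hz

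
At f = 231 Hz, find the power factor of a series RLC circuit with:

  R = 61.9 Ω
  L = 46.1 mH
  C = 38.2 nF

Step 1 — Angular frequency: ω = 2π·f = 2π·231 = 1451 rad/s.
Step 2 — Component impedances:
  R: Z = R = 61.9 Ω
  L: Z = jωL = j·1451·0.0461 = 0 + j66.91 Ω
  C: Z = 1/(jωC) = -j/(ω·C) = 0 - j1.804e+04 Ω
Step 3 — Series combination: Z_total = R + L + C = 61.9 - j1.797e+04 Ω = 1.797e+04∠-89.8° Ω.
Step 4 — Power factor: PF = cos(φ) = Re(Z)/|Z| = 61.9/1.797e+04 = 0.003445.
Step 5 — Type: Im(Z) = -1.797e+04 ⇒ leading (phase φ = -89.8°).

PF = 0.003445 (leading, φ = -89.8°)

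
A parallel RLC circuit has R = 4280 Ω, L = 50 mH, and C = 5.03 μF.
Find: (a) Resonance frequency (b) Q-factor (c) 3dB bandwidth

Step 1 — Resonance: ω₀ = 1/√(LC) = 1/√(0.05·5.03e-06) = 1994 rad/s.
Step 2 — f₀ = ω₀/(2π) = 317.4 Hz.
Step 3 — Parallel Q: Q = R/(ω₀L) = 4280/(1994·0.05) = 42.93.
Step 4 — Bandwidth: Δω = ω₀/Q = 46.45 rad/s; BW = Δω/(2π) = 7.393 Hz.

(a) f₀ = 317.4 Hz  (b) Q = 42.93  (c) BW = 7.393 Hz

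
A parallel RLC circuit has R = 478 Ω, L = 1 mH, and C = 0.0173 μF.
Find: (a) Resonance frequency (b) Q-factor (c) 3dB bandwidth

Step 1 — Resonance: ω₀ = 1/√(LC) = 1/√(0.001·1.73e-08) = 2.404e+05 rad/s.
Step 2 — f₀ = ω₀/(2π) = 3.826e+04 Hz.
Step 3 — Parallel Q: Q = R/(ω₀L) = 478/(2.404e+05·0.001) = 1.988.
Step 4 — Bandwidth: Δω = ω₀/Q = 1.209e+05 rad/s; BW = Δω/(2π) = 1.925e+04 Hz.

(a) f₀ = 3.826e+04 Hz  (b) Q = 1.988  (c) BW = 1.925e+04 Hz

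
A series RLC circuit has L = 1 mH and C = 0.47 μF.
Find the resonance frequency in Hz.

Step 1 — Resonance condition Im(Z)=0 gives ω₀ = 1/√(LC).
Step 2 — ω₀ = 1/√(0.001·4.7e-07) = 4.613e+04 rad/s.
Step 3 — f₀ = ω₀/(2π) = 7341 Hz.

f₀ = 7341 Hz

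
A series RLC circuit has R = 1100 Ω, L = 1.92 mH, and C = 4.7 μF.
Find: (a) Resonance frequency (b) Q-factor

Step 1 — Resonance condition Im(Z)=0 gives ω₀ = 1/√(LC).
Step 2 — ω₀ = 1/√(0.00192·4.7e-06) = 1.053e+04 rad/s.
Step 3 — f₀ = ω₀/(2π) = 1675 Hz.
Step 4 — Series Q: Q = ω₀L/R = 1.053e+04·0.00192/1100 = 0.01837.

(a) f₀ = 1675 Hz  (b) Q = 0.01837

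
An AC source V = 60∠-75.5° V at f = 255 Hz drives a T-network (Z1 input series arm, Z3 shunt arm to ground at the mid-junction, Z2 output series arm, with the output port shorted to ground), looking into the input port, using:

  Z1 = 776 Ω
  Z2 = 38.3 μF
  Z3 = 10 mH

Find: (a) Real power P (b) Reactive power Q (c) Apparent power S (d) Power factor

Step 1 — Angular frequency: ω = 2π·f = 2π·255 = 1602 rad/s.
Step 2 — Component impedances:
  Z1: Z = R = 776 Ω
  Z2: Z = 1/(jωC) = -j/(ω·C) = 0 - j16.3 Ω
  Z3: Z = jωL = j·1602·0.01 = 0 + j16.02 Ω
Step 3 — With the output port shorted to ground, the output series arm Z2 runs from the junction to ground; the shunt arm Z3 also runs from the junction to ground. They appear in parallel: Z3 || Z2 = 0 + j953.3 Ω.
Step 4 — Series with input arm Z1: Z_in = Z1 + (Z3 || Z2) = 776 + j953.3 Ω = 1229∠50.9° Ω.
Step 5 — Source phasor: V = 60∠-75.5° V = 15.02 - j58.09 V.
Step 6 — Current: I = V / Z = -0.02893 - j0.03931 A = 0.04881∠-126.4° A.
Step 7 — Complex power: S = V·I* = 1.849 + j2.271 VA.
Step 8 — Real power: P = Re(S) = 1.849 W.
Step 9 — Reactive power: Q = Im(S) = 2.271 VAR.
Step 10 — Apparent power: |S| = 2.929 VA.
Step 11 — Power factor: PF = P/|S| = 0.6313 (lagging).

(a) P = 1.849 W  (b) Q = 2.271 VAR  (c) S = 2.929 VA  (d) PF = 0.6313 (lagging)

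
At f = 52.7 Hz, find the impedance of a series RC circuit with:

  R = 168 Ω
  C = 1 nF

Step 1 — Angular frequency: ω = 2π·f = 2π·52.7 = 331.1 rad/s.
Step 2 — Component impedances:
  R: Z = R = 168 Ω
  C: Z = 1/(jωC) = -j/(ω·C) = 0 - j3.02e+06 Ω
Step 3 — Series combination: Z_total = R + C = 168 - j3.02e+06 Ω = 3.02e+06∠-90.0° Ω.

Z = 168 - j3.02e+06 Ω = 3.02e+06∠-90.0° Ω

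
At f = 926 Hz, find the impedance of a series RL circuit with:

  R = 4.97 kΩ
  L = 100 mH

Step 1 — Angular frequency: ω = 2π·f = 2π·926 = 5818 rad/s.
Step 2 — Component impedances:
  R: Z = R = 4970 Ω
  L: Z = jωL = j·5818·0.1 = 0 + j581.8 Ω
Step 3 — Series combination: Z_total = R + L = 4970 + j581.8 Ω = 5004∠6.7° Ω.

Z = 4970 + j581.8 Ω = 5004∠6.7° Ω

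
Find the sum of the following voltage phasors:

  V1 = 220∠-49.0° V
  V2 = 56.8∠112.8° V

Step 1 — Convert each phasor to rectangular form:
  V1 = 220·(cos(-49.0°) + j·sin(-49.0°)) = 144.3 - j166 V
  V2 = 56.8·(cos(112.8°) + j·sin(112.8°)) = -22.01 + j52.36 V
Step 2 — Sum components: V_total = 122.3 - j113.7 V.
Step 3 — Convert to polar: |V_total| = 167 V, ∠V_total = -42.9°.

V_total = 167∠-42.9° V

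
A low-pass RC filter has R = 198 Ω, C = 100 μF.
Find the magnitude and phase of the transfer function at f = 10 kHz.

Step 1 — Angular frequency: ω = 2π·1e+04 = 6.283e+04 rad/s.
Step 2 — Transfer function: H(jω) = 1/(1 + jωRC).
Step 3 — Denominator: 1 + jωRC = 1 + j·6.283e+04·198·0.0001 = 1 + j1244.
Step 4 — H = 6.461e-07 - j0.0008038.
Step 5 — Magnitude: |H| = 0.0008038 (-61.9 dB); phase: φ = -90.0°.

|H| = 0.0008038 (-61.9 dB), φ = -90.0°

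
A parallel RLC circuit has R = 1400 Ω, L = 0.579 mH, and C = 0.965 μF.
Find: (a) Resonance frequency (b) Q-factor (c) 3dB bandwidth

Step 1 — Resonance: ω₀ = 1/√(LC) = 1/√(0.000579·9.65e-07) = 4.231e+04 rad/s.
Step 2 — f₀ = ω₀/(2π) = 6733 Hz.
Step 3 — Parallel Q: Q = R/(ω₀L) = 1400/(4.231e+04·0.000579) = 57.15.
Step 4 — Bandwidth: Δω = ω₀/Q = 740.2 rad/s; BW = Δω/(2π) = 117.8 Hz.

(a) f₀ = 6733 Hz  (b) Q = 57.15  (c) BW = 117.8 Hz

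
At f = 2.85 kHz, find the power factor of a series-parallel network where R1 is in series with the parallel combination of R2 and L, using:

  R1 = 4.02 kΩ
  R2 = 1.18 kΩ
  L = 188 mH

Step 1 — Angular frequency: ω = 2π·f = 2π·2850 = 1.791e+04 rad/s.
Step 2 — Component impedances:
  R1: Z = R = 4020 Ω
  R2: Z = R = 1180 Ω
  L: Z = jωL = j·1.791e+04·0.188 = 0 + j3367 Ω
Step 3 — Parallel branch: R2 || L = 1/(1/R2 + 1/L) = 1051 + j368.3 Ω.
Step 4 — Series with R1: Z_total = R1 + (R2 || L) = 5071 + j368.3 Ω = 5084∠4.2° Ω.
Step 5 — Power factor: PF = cos(φ) = Re(Z)/|Z| = 5071/5084 = 0.9974.
Step 6 — Type: Im(Z) = 368.3 ⇒ lagging (phase φ = 4.2°).

PF = 0.9974 (lagging, φ = 4.2°)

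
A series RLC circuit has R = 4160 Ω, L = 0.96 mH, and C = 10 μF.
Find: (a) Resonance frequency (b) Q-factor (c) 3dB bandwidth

Step 1 — Resonance: ω₀ = 1/√(LC) = 1/√(0.00096·1e-05) = 1.021e+04 rad/s.
Step 2 — f₀ = ω₀/(2π) = 1624 Hz.
Step 3 — Series Q: Q = ω₀L/R = 1.021e+04·0.00096/4160 = 0.002355.
Step 4 — Bandwidth: Δω = ω₀/Q = 4.333e+06 rad/s; BW = Δω/(2π) = 6.897e+05 Hz.

(a) f₀ = 1624 Hz  (b) Q = 0.002355  (c) BW = 6.897e+05 Hz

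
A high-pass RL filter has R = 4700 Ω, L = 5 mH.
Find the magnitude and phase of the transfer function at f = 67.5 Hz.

Step 1 — Angular frequency: ω = 2π·67.5 = 424.1 rad/s.
Step 2 — Transfer function: H(jω) = jωL/(R + jωL).
Step 3 — Numerator jωL = j·2.121; denominator R + jωL = 4700 + j2.121.
Step 4 — H = 2.036e-07 + j0.0004512.
Step 5 — Magnitude: |H| = 0.0004512 (-66.9 dB); phase: φ = 90.0°.

|H| = 0.0004512 (-66.9 dB), φ = 90.0°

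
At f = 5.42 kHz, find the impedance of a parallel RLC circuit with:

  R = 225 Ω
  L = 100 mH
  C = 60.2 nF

Step 1 — Angular frequency: ω = 2π·f = 2π·5420 = 3.405e+04 rad/s.
Step 2 — Component impedances:
  R: Z = R = 225 Ω
  L: Z = jωL = j·3.405e+04·0.1 = 0 + j3405 Ω
  C: Z = 1/(jωC) = -j/(ω·C) = 0 - j487.8 Ω
Step 3 — Parallel combination: 1/Z_total = 1/R + 1/L + 1/C; Z_total = 194.6 - j76.91 Ω = 209.3∠-21.6° Ω.

Z = 194.6 - j76.91 Ω = 209.3∠-21.6° Ω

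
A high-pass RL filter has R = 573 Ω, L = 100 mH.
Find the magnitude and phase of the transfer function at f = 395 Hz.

Step 1 — Angular frequency: ω = 2π·395 = 2482 rad/s.
Step 2 — Transfer function: H(jω) = jωL/(R + jωL).
Step 3 — Numerator jωL = j·248.2; denominator R + jωL = 573 + j248.2.
Step 4 — H = 0.158 + j0.3647.
Step 5 — Magnitude: |H| = 0.3975 (-8.0 dB); phase: φ = 66.6°.

|H| = 0.3975 (-8.0 dB), φ = 66.6°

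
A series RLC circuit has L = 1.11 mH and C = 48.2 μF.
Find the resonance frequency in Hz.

Step 1 — Resonance condition Im(Z)=0 gives ω₀ = 1/√(LC).
Step 2 — ω₀ = 1/√(0.00111·4.82e-05) = 4323 rad/s.
Step 3 — f₀ = ω₀/(2π) = 688.1 Hz.

f₀ = 688.1 Hz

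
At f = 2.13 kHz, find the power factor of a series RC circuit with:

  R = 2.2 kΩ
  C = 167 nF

Step 1 — Angular frequency: ω = 2π·f = 2π·2130 = 1.338e+04 rad/s.
Step 2 — Component impedances:
  R: Z = R = 2200 Ω
  C: Z = 1/(jωC) = -j/(ω·C) = 0 - j447.4 Ω
Step 3 — Series combination: Z_total = R + C = 2200 - j447.4 Ω = 2245∠-11.5° Ω.
Step 4 — Power factor: PF = cos(φ) = Re(Z)/|Z| = 2200/2245.04 = 0.9799.
Step 5 — Type: Im(Z) = -447.4 ⇒ leading (phase φ = -11.5°).

PF = 0.9799 (leading, φ = -11.5°)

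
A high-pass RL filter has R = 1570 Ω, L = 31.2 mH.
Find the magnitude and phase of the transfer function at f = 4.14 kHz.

Step 1 — Angular frequency: ω = 2π·4140 = 2.601e+04 rad/s.
Step 2 — Transfer function: H(jω) = jωL/(R + jωL).
Step 3 — Numerator jωL = j·811.6; denominator R + jωL = 1570 + j811.6.
Step 4 — H = 0.2109 + j0.4079.
Step 5 — Magnitude: |H| = 0.4592 (-6.8 dB); phase: φ = 62.7°.

|H| = 0.4592 (-6.8 dB), φ = 62.7°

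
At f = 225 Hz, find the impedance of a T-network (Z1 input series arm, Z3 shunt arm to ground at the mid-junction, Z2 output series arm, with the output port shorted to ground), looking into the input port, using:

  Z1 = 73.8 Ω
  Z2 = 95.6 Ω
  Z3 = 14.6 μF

Step 1 — Angular frequency: ω = 2π·f = 2π·225 = 1414 rad/s.
Step 2 — Component impedances:
  Z1: Z = R = 73.8 Ω
  Z2: Z = R = 95.6 Ω
  Z3: Z = 1/(jωC) = -j/(ω·C) = 0 - j48.45 Ω
Step 3 — With the output port shorted to ground, the output series arm Z2 runs from the junction to ground; the shunt arm Z3 also runs from the junction to ground. They appear in parallel: Z3 || Z2 = 19.54 - j38.55 Ω.
Step 4 — Series with input arm Z1: Z_in = Z1 + (Z3 || Z2) = 93.34 - j38.55 Ω = 101∠-22.4° Ω.

Z = 93.34 - j38.55 Ω = 101∠-22.4° Ω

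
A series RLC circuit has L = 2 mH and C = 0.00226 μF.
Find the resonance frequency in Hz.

Step 1 — Resonance condition Im(Z)=0 gives ω₀ = 1/√(LC).
Step 2 — ω₀ = 1/√(0.002·2.26e-09) = 4.704e+05 rad/s.
Step 3 — f₀ = ω₀/(2π) = 7.486e+04 Hz.

f₀ = 7.486e+04 Hz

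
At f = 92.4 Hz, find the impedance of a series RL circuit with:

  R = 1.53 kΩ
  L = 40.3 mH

Step 1 — Angular frequency: ω = 2π·f = 2π·92.4 = 580.6 rad/s.
Step 2 — Component impedances:
  R: Z = R = 1530 Ω
  L: Z = jωL = j·580.6·0.0403 = 0 + j23.4 Ω
Step 3 — Series combination: Z_total = R + L = 1530 + j23.4 Ω = 1530∠0.9° Ω.

Z = 1530 + j23.4 Ω = 1530∠0.9° Ω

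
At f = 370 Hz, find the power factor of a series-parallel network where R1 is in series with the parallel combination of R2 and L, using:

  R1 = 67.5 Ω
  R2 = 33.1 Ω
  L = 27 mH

Step 1 — Angular frequency: ω = 2π·f = 2π·370 = 2325 rad/s.
Step 2 — Component impedances:
  R1: Z = R = 67.5 Ω
  R2: Z = R = 33.1 Ω
  L: Z = jωL = j·2325·0.027 = 0 + j62.77 Ω
Step 3 — Parallel branch: R2 || L = 1/(1/R2 + 1/L) = 25.9 + j13.66 Ω.
Step 4 — Series with R1: Z_total = R1 + (R2 || L) = 93.4 + j13.66 Ω = 94.39∠8.3° Ω.
Step 5 — Power factor: PF = cos(φ) = Re(Z)/|Z| = 93.4/94.39 = 0.9895.
Step 6 — Type: Im(Z) = 13.66 ⇒ lagging (phase φ = 8.3°).

PF = 0.9895 (lagging, φ = 8.3°)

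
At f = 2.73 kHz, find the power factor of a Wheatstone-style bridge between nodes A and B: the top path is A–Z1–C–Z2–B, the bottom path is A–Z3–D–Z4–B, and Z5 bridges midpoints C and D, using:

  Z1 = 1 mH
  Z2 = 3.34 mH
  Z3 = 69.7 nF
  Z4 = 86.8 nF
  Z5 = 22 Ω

Step 1 — Angular frequency: ω = 2π·f = 2π·2730 = 1.715e+04 rad/s.
Step 2 — Component impedances:
  Z1: Z = jωL = j·1.715e+04·0.001 = 0 + j17.15 Ω
  Z2: Z = jωL = j·1.715e+04·0.00334 = 0 + j57.29 Ω
  Z3: Z = 1/(jωC) = -j/(ω·C) = 0 - j836.4 Ω
  Z4: Z = 1/(jωC) = -j/(ω·C) = 0 - j671.6 Ω
  Z5: Z = R = 22 Ω
Step 3 — Bridge requires nodal analysis (the Z5 bridge couples midpoints C and D, so the two paths cannot be reduced to a simple series/parallel combination). Setting node B to ground and injecting 1 A at node A, the 3-node admittance system at A, C, D solves to V_A = Z_AB = 0.1146 + j80.14 Ω = 80.14∠89.9° Ω.
Step 4 — Power factor: PF = cos(φ) = Re(Z)/|Z| = 0.1146/80.14 = 0.00143.
Step 5 — Type: Im(Z) = 80.14 ⇒ lagging (phase φ = 89.9°).

PF = 0.00143 (lagging, φ = 89.9°)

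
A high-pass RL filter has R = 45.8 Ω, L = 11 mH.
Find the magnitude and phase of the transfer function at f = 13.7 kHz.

Step 1 — Angular frequency: ω = 2π·1.37e+04 = 8.608e+04 rad/s.
Step 2 — Transfer function: H(jω) = jωL/(R + jωL).
Step 3 — Numerator jωL = j·946.9; denominator R + jωL = 45.8 + j946.9.
Step 4 — H = 0.9977 + j0.04826.
Step 5 — Magnitude: |H| = 0.9988 (-0.0 dB); phase: φ = 2.8°.

|H| = 0.9988 (-0.0 dB), φ = 2.8°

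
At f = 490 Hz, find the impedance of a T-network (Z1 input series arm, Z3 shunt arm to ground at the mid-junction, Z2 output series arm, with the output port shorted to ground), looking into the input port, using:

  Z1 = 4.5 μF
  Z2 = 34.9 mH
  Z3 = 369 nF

Step 1 — Angular frequency: ω = 2π·f = 2π·490 = 3079 rad/s.
Step 2 — Component impedances:
  Z1: Z = 1/(jωC) = -j/(ω·C) = 0 - j72.18 Ω
  Z2: Z = jωL = j·3079·0.0349 = 0 + j107.4 Ω
  Z3: Z = 1/(jωC) = -j/(ω·C) = 0 - j880.2 Ω
Step 3 — With the output port shorted to ground, the output series arm Z2 runs from the junction to ground; the shunt arm Z3 also runs from the junction to ground. They appear in parallel: Z3 || Z2 = 0 + j122.4 Ω.
Step 4 — Series with input arm Z1: Z_in = Z1 + (Z3 || Z2) = 0 + j50.21 Ω = 50.21∠90.0° Ω.

Z = 0 + j50.21 Ω = 50.21∠90.0° Ω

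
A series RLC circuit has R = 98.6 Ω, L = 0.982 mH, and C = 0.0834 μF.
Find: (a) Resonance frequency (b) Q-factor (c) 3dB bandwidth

Step 1 — Resonance condition Im(Z)=0 gives ω₀ = 1/√(LC).
Step 2 — ω₀ = 1/√(0.000982·8.34e-08) = 1.105e+05 rad/s.
Step 3 — f₀ = ω₀/(2π) = 1.759e+04 Hz.
Step 4 — Series Q: Q = ω₀L/R = 1.105e+05·0.000982/98.6 = 1.101.
Step 5 — 3dB bandwidth: Δω = ω₀/Q = 1.004e+05 rad/s; BW = Δω/(2π) = 1.598e+04 Hz.

(a) f₀ = 1.759e+04 Hz  (b) Q = 1.101  (c) BW = 1.598e+04 Hz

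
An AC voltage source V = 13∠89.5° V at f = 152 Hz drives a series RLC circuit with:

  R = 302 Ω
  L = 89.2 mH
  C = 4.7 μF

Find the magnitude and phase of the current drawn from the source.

Step 1 — Angular frequency: ω = 2π·f = 2π·152 = 955 rad/s.
Step 2 — Component impedances:
  R: Z = R = 302 Ω
  L: Z = jωL = j·955·0.0892 = 0 + j85.19 Ω
  C: Z = 1/(jωC) = -j/(ω·C) = 0 - j222.8 Ω
Step 3 — Series combination: Z_total = R + L + C = 302 - j137.6 Ω = 331.9∠-24.5° Ω.
Step 4 — Source phasor: V = 13∠89.5° V = 0.1134 + j13 V.
Step 5 — Ohm's law: I = V / Z_total = (0.1134 + j13) / (302 - j137.6) = -0.01593 + j0.03579 A.
Step 6 — Convert to polar: |I| = 0.03917 A, ∠I = 114.0°.

I = 0.03917∠114.0° A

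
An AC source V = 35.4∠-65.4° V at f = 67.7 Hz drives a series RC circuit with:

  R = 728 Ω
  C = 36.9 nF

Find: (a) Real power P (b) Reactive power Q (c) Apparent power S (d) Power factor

Step 1 — Angular frequency: ω = 2π·f = 2π·67.7 = 425.4 rad/s.
Step 2 — Component impedances:
  R: Z = R = 728 Ω
  C: Z = 1/(jωC) = -j/(ω·C) = 0 - j6.371e+04 Ω
Step 3 — Series combination: Z_total = R + C = 728 - j6.371e+04 Ω = 6.371e+04∠-89.3° Ω.
Step 4 — Source phasor: V = 35.4∠-65.4° V = 14.74 - j32.19 V.
Step 5 — Current: I = V / Z = 0.0005078 + j0.0002255 A = 0.0005556∠23.9° A.
Step 6 — Complex power: S = V·I* = 0.0002247 - j0.01967 VA.
Step 7 — Real power: P = Re(S) = 0.0002247 W.
Step 8 — Reactive power: Q = Im(S) = -0.01967 VAR.
Step 9 — Apparent power: |S| = 0.01967 VA.
Step 10 — Power factor: PF = P/|S| = 0.01143 (leading).

(a) P = 0.0002247 W  (b) Q = -0.01967 VAR  (c) S = 0.01967 VA  (d) PF = 0.01143 (leading)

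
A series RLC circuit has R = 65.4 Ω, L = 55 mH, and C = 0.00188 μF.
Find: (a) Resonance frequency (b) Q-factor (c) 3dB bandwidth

Step 1 — Resonance condition Im(Z)=0 gives ω₀ = 1/√(LC).
Step 2 — ω₀ = 1/√(0.055·1.88e-09) = 9.834e+04 rad/s.
Step 3 — f₀ = ω₀/(2π) = 1.565e+04 Hz.
Step 4 — Series Q: Q = ω₀L/R = 9.834e+04·0.055/65.4 = 82.7.
Step 5 — 3dB bandwidth: Δω = ω₀/Q = 1189 rad/s; BW = Δω/(2π) = 189.2 Hz.

(a) f₀ = 1.565e+04 Hz  (b) Q = 82.7  (c) BW = 189.2 Hz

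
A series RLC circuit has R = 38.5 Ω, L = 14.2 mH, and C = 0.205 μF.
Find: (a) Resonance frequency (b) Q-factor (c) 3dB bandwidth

Step 1 — Resonance: ω₀ = 1/√(LC) = 1/√(0.0142·2.05e-07) = 1.853e+04 rad/s.
Step 2 — f₀ = ω₀/(2π) = 2950 Hz.
Step 3 — Series Q: Q = ω₀L/R = 1.853e+04·0.0142/38.5 = 6.836.
Step 4 — Bandwidth: Δω = ω₀/Q = 2711 rad/s; BW = Δω/(2π) = 431.5 Hz.

(a) f₀ = 2950 Hz  (b) Q = 6.836  (c) BW = 431.5 Hz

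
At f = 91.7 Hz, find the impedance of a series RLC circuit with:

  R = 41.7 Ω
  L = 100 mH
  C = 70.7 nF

Step 1 — Angular frequency: ω = 2π·f = 2π·91.7 = 576.2 rad/s.
Step 2 — Component impedances:
  R: Z = R = 41.7 Ω
  L: Z = jωL = j·576.2·0.1 = 0 + j57.62 Ω
  C: Z = 1/(jωC) = -j/(ω·C) = 0 - j2.455e+04 Ω
Step 3 — Series combination: Z_total = R + L + C = 41.7 - j2.449e+04 Ω = 2.449e+04∠-89.9° Ω.

Z = 41.7 - j2.449e+04 Ω = 2.449e+04∠-89.9° Ω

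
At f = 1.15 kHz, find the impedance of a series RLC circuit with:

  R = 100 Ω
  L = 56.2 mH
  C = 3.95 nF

Step 1 — Angular frequency: ω = 2π·f = 2π·1150 = 7226 rad/s.
Step 2 — Component impedances:
  R: Z = R = 100 Ω
  L: Z = jωL = j·7226·0.0562 = 0 + j406.1 Ω
  C: Z = 1/(jωC) = -j/(ω·C) = 0 - j3.504e+04 Ω
Step 3 — Series combination: Z_total = R + L + C = 100 - j3.463e+04 Ω = 3.463e+04∠-89.8° Ω.

Z = 100 - j3.463e+04 Ω = 3.463e+04∠-89.8° Ω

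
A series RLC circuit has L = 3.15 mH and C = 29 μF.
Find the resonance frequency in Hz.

Step 1 — Resonance condition Im(Z)=0 gives ω₀ = 1/√(LC).
Step 2 — ω₀ = 1/√(0.00315·2.9e-05) = 3309 rad/s.
Step 3 — f₀ = ω₀/(2π) = 526.6 Hz.

f₀ = 526.6 Hz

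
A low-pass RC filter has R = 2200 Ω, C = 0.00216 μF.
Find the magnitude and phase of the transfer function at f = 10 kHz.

Step 1 — Angular frequency: ω = 2π·1e+04 = 6.283e+04 rad/s.
Step 2 — Transfer function: H(jω) = 1/(1 + jωRC).
Step 3 — Denominator: 1 + jωRC = 1 + j·6.283e+04·2200·2.16e-09 = 1 + j0.2986.
Step 4 — H = 0.9181 - j0.2741.
Step 5 — Magnitude: |H| = 0.9582 (-0.4 dB); phase: φ = -16.6°.

|H| = 0.9582 (-0.4 dB), φ = -16.6°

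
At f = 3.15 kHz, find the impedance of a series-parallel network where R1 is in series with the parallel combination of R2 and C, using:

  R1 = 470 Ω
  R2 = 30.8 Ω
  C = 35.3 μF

Step 1 — Angular frequency: ω = 2π·f = 2π·3150 = 1.979e+04 rad/s.
Step 2 — Component impedances:
  R1: Z = R = 470 Ω
  R2: Z = R = 30.8 Ω
  C: Z = 1/(jωC) = -j/(ω·C) = 0 - j1.431 Ω
Step 3 — Parallel branch: R2 || C = 1/(1/R2 + 1/C) = 0.06637 - j1.428 Ω.
Step 4 — Series with R1: Z_total = R1 + (R2 || C) = 470.1 - j1.428 Ω = 470.1∠-0.2° Ω.

Z = 470.1 - j1.428 Ω = 470.1∠-0.2° Ω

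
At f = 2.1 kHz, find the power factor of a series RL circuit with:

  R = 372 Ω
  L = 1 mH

Step 1 — Angular frequency: ω = 2π·f = 2π·2100 = 1.319e+04 rad/s.
Step 2 — Component impedances:
  R: Z = R = 372 Ω
  L: Z = jωL = j·1.319e+04·0.001 = 0 + j13.19 Ω
Step 3 — Series combination: Z_total = R + L = 372 + j13.19 Ω = 372.2∠2.0° Ω.
Step 4 — Power factor: PF = cos(φ) = Re(Z)/|Z| = 372/372.23 = 0.9994.
Step 5 — Type: Im(Z) = 13.19 ⇒ lagging (phase φ = 2.0°).

PF = 0.9994 (lagging, φ = 2.0°)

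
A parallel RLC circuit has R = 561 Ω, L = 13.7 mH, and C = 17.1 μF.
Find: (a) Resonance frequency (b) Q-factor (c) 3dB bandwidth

Step 1 — Resonance: ω₀ = 1/√(LC) = 1/√(0.0137·1.71e-05) = 2066 rad/s.
Step 2 — f₀ = ω₀/(2π) = 328.8 Hz.
Step 3 — Parallel Q: Q = R/(ω₀L) = 561/(2066·0.0137) = 19.82.
Step 4 — Bandwidth: Δω = ω₀/Q = 104.2 rad/s; BW = Δω/(2π) = 16.59 Hz.

(a) f₀ = 328.8 Hz  (b) Q = 19.82  (c) BW = 16.59 Hz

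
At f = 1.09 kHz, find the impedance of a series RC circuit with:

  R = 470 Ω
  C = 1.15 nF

Step 1 — Angular frequency: ω = 2π·f = 2π·1090 = 6849 rad/s.
Step 2 — Component impedances:
  R: Z = R = 470 Ω
  C: Z = 1/(jωC) = -j/(ω·C) = 0 - j1.27e+05 Ω
Step 3 — Series combination: Z_total = R + C = 470 - j1.27e+05 Ω = 1.27e+05∠-89.8° Ω.

Z = 470 - j1.27e+05 Ω = 1.27e+05∠-89.8° Ω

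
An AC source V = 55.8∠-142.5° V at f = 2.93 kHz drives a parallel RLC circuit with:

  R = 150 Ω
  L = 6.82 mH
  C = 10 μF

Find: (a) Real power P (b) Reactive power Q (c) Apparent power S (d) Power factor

Step 1 — Angular frequency: ω = 2π·f = 2π·2930 = 1.841e+04 rad/s.
Step 2 — Component impedances:
  R: Z = R = 150 Ω
  L: Z = jωL = j·1.841e+04·0.00682 = 0 + j125.6 Ω
  C: Z = 1/(jωC) = -j/(ω·C) = 0 - j5.432 Ω
Step 3 — Parallel combination: 1/Z_total = 1/R + 1/L + 1/C; Z_total = 0.2146 - j5.669 Ω = 5.673∠-87.8° Ω.
Step 4 — Source phasor: V = 55.8∠-142.5° V = -44.27 - j33.97 V.
Step 5 — Current: I = V / Z = 5.688 - j8.024 A = 9.835∠-54.7° A.
Step 6 — Complex power: S = V·I* = 20.76 - j548.4 VA.
Step 7 — Real power: P = Re(S) = 20.76 W.
Step 8 — Reactive power: Q = Im(S) = -548.4 VAR.
Step 9 — Apparent power: |S| = 548.8 VA.
Step 10 — Power factor: PF = P/|S| = 0.03782 (leading).

(a) P = 20.76 W  (b) Q = -548.4 VAR  (c) S = 548.8 VA  (d) PF = 0.03782 (leading)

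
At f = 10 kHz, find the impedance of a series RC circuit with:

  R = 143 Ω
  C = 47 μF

Step 1 — Angular frequency: ω = 2π·f = 2π·1e+04 = 6.283e+04 rad/s.
Step 2 — Component impedances:
  R: Z = R = 143 Ω
  C: Z = 1/(jωC) = -j/(ω·C) = 0 - j0.3386 Ω
Step 3 — Series combination: Z_total = R + C = 143 - j0.3386 Ω = 143∠-0.1° Ω.

Z = 143 - j0.3386 Ω = 143∠-0.1° Ω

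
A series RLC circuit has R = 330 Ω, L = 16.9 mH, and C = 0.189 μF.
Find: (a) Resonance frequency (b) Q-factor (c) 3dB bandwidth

Step 1 — Resonance condition Im(Z)=0 gives ω₀ = 1/√(LC).
Step 2 — ω₀ = 1/√(0.0169·1.89e-07) = 1.769e+04 rad/s.
Step 3 — f₀ = ω₀/(2π) = 2816 Hz.
Step 4 — Series Q: Q = ω₀L/R = 1.769e+04·0.0169/330 = 0.9061.
Step 5 — 3dB bandwidth: Δω = ω₀/Q = 1.953e+04 rad/s; BW = Δω/(2π) = 3108 Hz.

(a) f₀ = 2816 Hz  (b) Q = 0.9061  (c) BW = 3108 Hz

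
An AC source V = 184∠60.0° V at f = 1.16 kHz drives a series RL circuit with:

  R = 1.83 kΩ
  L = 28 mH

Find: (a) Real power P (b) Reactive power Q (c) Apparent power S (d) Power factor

Step 1 — Angular frequency: ω = 2π·f = 2π·1160 = 7288 rad/s.
Step 2 — Component impedances:
  R: Z = R = 1830 Ω
  L: Z = jωL = j·7288·0.028 = 0 + j204.1 Ω
Step 3 — Series combination: Z_total = R + L = 1830 + j204.1 Ω = 1841∠6.4° Ω.
Step 4 — Source phasor: V = 184∠60.0° V = 92 + j159.3 V.
Step 5 — Current: I = V / Z = 0.05925 + j0.08047 A = 0.09993∠53.6° A.
Step 6 — Complex power: S = V·I* = 18.27 + j2.038 VA.
Step 7 — Real power: P = Re(S) = 18.27 W.
Step 8 — Reactive power: Q = Im(S) = 2.038 VAR.
Step 9 — Apparent power: |S| = 18.39 VA.
Step 10 — Power factor: PF = P/|S| = 0.9938 (lagging).

(a) P = 18.27 W  (b) Q = 2.038 VAR  (c) S = 18.39 VA  (d) PF = 0.9938 (lagging)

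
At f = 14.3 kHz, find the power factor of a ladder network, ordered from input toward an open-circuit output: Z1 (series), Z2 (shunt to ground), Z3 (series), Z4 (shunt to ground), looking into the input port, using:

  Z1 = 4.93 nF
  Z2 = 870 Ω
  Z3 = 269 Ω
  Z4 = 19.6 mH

Step 1 — Angular frequency: ω = 2π·f = 2π·1.43e+04 = 8.985e+04 rad/s.
Step 2 — Component impedances:
  Z1: Z = 1/(jωC) = -j/(ω·C) = 0 - j2258 Ω
  Z2: Z = R = 870 Ω
  Z3: Z = R = 269 Ω
  Z4: Z = jωL = j·8.985e+04·0.0196 = 0 + j1761 Ω
Step 3 — Ladder network (open output): work backward from the far end, alternating series and parallel combinations. Z_in = 674 - j1955 Ω = 2067∠-71.0° Ω.
Step 4 — Power factor: PF = cos(φ) = Re(Z)/|Z| = 674/2067.5 = 0.326.
Step 5 — Type: Im(Z) = -1955 ⇒ leading (phase φ = -71.0°).

PF = 0.326 (leading, φ = -71.0°)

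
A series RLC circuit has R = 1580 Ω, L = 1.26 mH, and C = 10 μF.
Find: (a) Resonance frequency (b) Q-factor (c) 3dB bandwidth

Step 1 — Resonance: ω₀ = 1/√(LC) = 1/√(0.00126·1e-05) = 8909 rad/s.
Step 2 — f₀ = ω₀/(2π) = 1418 Hz.
Step 3 — Series Q: Q = ω₀L/R = 8909·0.00126/1580 = 0.007104.
Step 4 — Bandwidth: Δω = ω₀/Q = 1.254e+06 rad/s; BW = Δω/(2π) = 1.996e+05 Hz.

(a) f₀ = 1418 Hz  (b) Q = 0.007104  (c) BW = 1.996e+05 Hz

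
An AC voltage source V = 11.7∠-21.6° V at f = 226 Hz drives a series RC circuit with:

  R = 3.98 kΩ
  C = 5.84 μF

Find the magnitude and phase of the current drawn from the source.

Step 1 — Angular frequency: ω = 2π·f = 2π·226 = 1420 rad/s.
Step 2 — Component impedances:
  R: Z = R = 3980 Ω
  C: Z = 1/(jωC) = -j/(ω·C) = 0 - j120.6 Ω
Step 3 — Series combination: Z_total = R + C = 3980 - j120.6 Ω = 3982∠-1.7° Ω.
Step 4 — Source phasor: V = 11.7∠-21.6° V = 10.88 - j4.307 V.
Step 5 — Ohm's law: I = V / Z_total = (10.88 - j4.307) / (3980 - j120.6) = 0.002764 - j0.0009984 A.
Step 6 — Convert to polar: |I| = 0.002938 A, ∠I = -19.9°.

I = 0.002938∠-19.9° A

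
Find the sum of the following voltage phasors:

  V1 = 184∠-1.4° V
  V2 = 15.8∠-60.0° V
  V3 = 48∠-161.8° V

Step 1 — Convert each phasor to rectangular form:
  V1 = 184·(cos(-1.4°) + j·sin(-1.4°)) = 183.9 - j4.496 V
  V2 = 15.8·(cos(-60.0°) + j·sin(-60.0°)) = 7.9 - j13.68 V
  V3 = 48·(cos(-161.8°) + j·sin(-161.8°)) = -45.6 - j14.99 V
Step 2 — Sum components: V_total = 146.2 - j33.17 V.
Step 3 — Convert to polar: |V_total| = 150 V, ∠V_total = -12.8°.

V_total = 150∠-12.8° V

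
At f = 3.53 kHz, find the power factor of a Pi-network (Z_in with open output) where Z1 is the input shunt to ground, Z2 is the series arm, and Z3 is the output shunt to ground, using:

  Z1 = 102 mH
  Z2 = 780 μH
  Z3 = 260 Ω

Step 1 — Angular frequency: ω = 2π·f = 2π·3530 = 2.218e+04 rad/s.
Step 2 — Component impedances:
  Z1: Z = jωL = j·2.218e+04·0.102 = 0 + j2262 Ω
  Z2: Z = jωL = j·2.218e+04·0.00078 = 0 + j17.3 Ω
  Z3: Z = R = 260 Ω
Step 3 — With open output, the series arm Z2 and the output shunt Z3 appear in series to ground: Z2 + Z3 = 260 + j17.3 Ω.
Step 4 — Parallel with input shunt Z1: Z_in = Z1 || (Z2 + Z3) = 252.8 + j46 Ω = 256.9∠10.3° Ω.
Step 5 — Power factor: PF = cos(φ) = Re(Z)/|Z| = 252.78/256.93 = 0.9838.
Step 6 — Type: Im(Z) = 46 ⇒ lagging (phase φ = 10.3°).

PF = 0.9838 (lagging, φ = 10.3°)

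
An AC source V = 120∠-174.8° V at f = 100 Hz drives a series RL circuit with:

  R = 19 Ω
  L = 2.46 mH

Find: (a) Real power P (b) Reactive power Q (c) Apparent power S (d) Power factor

Step 1 — Angular frequency: ω = 2π·f = 2π·100 = 628.3 rad/s.
Step 2 — Component impedances:
  R: Z = R = 19 Ω
  L: Z = jωL = j·628.3·0.00246 = 0 + j1.546 Ω
Step 3 — Series combination: Z_total = R + L = 19 + j1.546 Ω = 19.06∠4.7° Ω.
Step 4 — Source phasor: V = 120∠-174.8° V = -119.5 - j10.88 V.
Step 5 — Current: I = V / Z = -6.295 - j0.06034 A = 6.295∠-179.5° A.
Step 6 — Complex power: S = V·I* = 752.9 + j61.25 VA.
Step 7 — Real power: P = Re(S) = 752.9 W.
Step 8 — Reactive power: Q = Im(S) = 61.25 VAR.
Step 9 — Apparent power: |S| = 755.4 VA.
Step 10 — Power factor: PF = P/|S| = 0.9967 (lagging).

(a) P = 752.9 W  (b) Q = 61.25 VAR  (c) S = 755.4 VA  (d) PF = 0.9967 (lagging)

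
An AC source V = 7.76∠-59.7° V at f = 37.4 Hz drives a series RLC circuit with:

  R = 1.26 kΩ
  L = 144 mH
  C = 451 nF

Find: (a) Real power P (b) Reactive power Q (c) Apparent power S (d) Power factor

Step 1 — Angular frequency: ω = 2π·f = 2π·37.4 = 235 rad/s.
Step 2 — Component impedances:
  R: Z = R = 1260 Ω
  L: Z = jωL = j·235·0.144 = 0 + j33.84 Ω
  C: Z = 1/(jωC) = -j/(ω·C) = 0 - j9436 Ω
Step 3 — Series combination: Z_total = R + L + C = 1260 - j9402 Ω = 9486∠-82.4° Ω.
Step 4 — Source phasor: V = 7.76∠-59.7° V = 3.915 - j6.7 V.
Step 5 — Current: I = V / Z = 0.0007549 + j0.0003153 A = 0.0008181∠22.7° A.
Step 6 — Complex power: S = V·I* = 0.0008432 - j0.006292 VA.
Step 7 — Real power: P = Re(S) = 0.0008432 W.
Step 8 — Reactive power: Q = Im(S) = -0.006292 VAR.
Step 9 — Apparent power: |S| = 0.006348 VA.
Step 10 — Power factor: PF = P/|S| = 0.1328 (leading).

(a) P = 0.0008432 W  (b) Q = -0.006292 VAR  (c) S = 0.006348 VA  (d) PF = 0.1328 (leading)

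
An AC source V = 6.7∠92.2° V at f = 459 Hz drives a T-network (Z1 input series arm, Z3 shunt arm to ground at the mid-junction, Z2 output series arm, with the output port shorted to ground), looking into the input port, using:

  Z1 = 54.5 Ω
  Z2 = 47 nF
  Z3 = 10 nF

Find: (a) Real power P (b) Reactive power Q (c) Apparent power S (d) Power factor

Step 1 — Angular frequency: ω = 2π·f = 2π·459 = 2884 rad/s.
Step 2 — Component impedances:
  Z1: Z = R = 54.5 Ω
  Z2: Z = 1/(jωC) = -j/(ω·C) = 0 - j7378 Ω
  Z3: Z = 1/(jωC) = -j/(ω·C) = 0 - j3.467e+04 Ω
Step 3 — With the output port shorted to ground, the output series arm Z2 runs from the junction to ground; the shunt arm Z3 also runs from the junction to ground. They appear in parallel: Z3 || Z2 = 0 - j6083 Ω.
Step 4 — Series with input arm Z1: Z_in = Z1 + (Z3 || Z2) = 54.5 - j6083 Ω = 6083∠-89.5° Ω.
Step 5 — Source phasor: V = 6.7∠92.2° V = -0.2572 + j6.695 V.
Step 6 — Current: I = V / Z = -0.001101 - j3.242e-05 A = 0.001101∠-178.3° A.
Step 7 — Complex power: S = V·I* = 6.611e-05 - j0.007379 VA.
Step 8 — Real power: P = Re(S) = 6.611e-05 W.
Step 9 — Reactive power: Q = Im(S) = -0.007379 VAR.
Step 10 — Apparent power: |S| = 0.007379 VA.
Step 11 — Power factor: PF = P/|S| = 0.008959 (leading).

(a) P = 6.611e-05 W  (b) Q = -0.007379 VAR  (c) S = 0.007379 VA  (d) PF = 0.008959 (leading)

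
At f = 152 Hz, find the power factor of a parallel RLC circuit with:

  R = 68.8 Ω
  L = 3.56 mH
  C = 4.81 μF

Step 1 — Angular frequency: ω = 2π·f = 2π·152 = 955 rad/s.
Step 2 — Component impedances:
  R: Z = R = 68.8 Ω
  L: Z = jωL = j·955·0.00356 = 0 + j3.4 Ω
  C: Z = 1/(jωC) = -j/(ω·C) = 0 - j217.7 Ω
Step 3 — Parallel combination: 1/Z_total = 1/R + 1/L + 1/C; Z_total = 0.173 + j3.445 Ω = 3.45∠87.1° Ω.
Step 4 — Power factor: PF = cos(φ) = Re(Z)/|Z| = 0.173/3.45 = 0.05014.
Step 5 — Type: Im(Z) = 3.445 ⇒ lagging (phase φ = 87.1°).

PF = 0.05014 (lagging, φ = 87.1°)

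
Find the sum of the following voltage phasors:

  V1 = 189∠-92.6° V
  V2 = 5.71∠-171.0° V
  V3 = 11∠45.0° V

Step 1 — Convert each phasor to rectangular form:
  V1 = 189·(cos(-92.6°) + j·sin(-92.6°)) = -8.574 - j188.8 V
  V2 = 5.71·(cos(-171.0°) + j·sin(-171.0°)) = -5.64 - j0.8932 V
  V3 = 11·(cos(45.0°) + j·sin(45.0°)) = 7.778 + j7.778 V
Step 2 — Sum components: V_total = -6.435 - j181.9 V.
Step 3 — Convert to polar: |V_total| = 182 V, ∠V_total = -92.0°.

V_total = 182∠-92.0° V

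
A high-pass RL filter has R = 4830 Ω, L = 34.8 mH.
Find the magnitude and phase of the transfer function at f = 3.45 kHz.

Step 1 — Angular frequency: ω = 2π·3450 = 2.168e+04 rad/s.
Step 2 — Transfer function: H(jω) = jωL/(R + jωL).
Step 3 — Numerator jωL = j·754.4; denominator R + jωL = 4830 + j754.4.
Step 4 — H = 0.02381 + j0.1525.
Step 5 — Magnitude: |H| = 0.1543 (-16.2 dB); phase: φ = 81.1°.

|H| = 0.1543 (-16.2 dB), φ = 81.1°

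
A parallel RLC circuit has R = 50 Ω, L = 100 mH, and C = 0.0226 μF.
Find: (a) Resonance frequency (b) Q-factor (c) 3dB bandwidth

Step 1 — Resonance: ω₀ = 1/√(LC) = 1/√(0.1·2.26e-08) = 2.104e+04 rad/s.
Step 2 — f₀ = ω₀/(2π) = 3348 Hz.
Step 3 — Parallel Q: Q = R/(ω₀L) = 50/(2.104e+04·0.1) = 0.02377.
Step 4 — Bandwidth: Δω = ω₀/Q = 8.85e+05 rad/s; BW = Δω/(2π) = 1.408e+05 Hz.

(a) f₀ = 3348 Hz  (b) Q = 0.02377  (c) BW = 1.408e+05 Hz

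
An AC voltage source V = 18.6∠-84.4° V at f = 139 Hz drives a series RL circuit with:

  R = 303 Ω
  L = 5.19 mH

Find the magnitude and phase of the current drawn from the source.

Step 1 — Angular frequency: ω = 2π·f = 2π·139 = 873.4 rad/s.
Step 2 — Component impedances:
  R: Z = R = 303 Ω
  L: Z = jωL = j·873.4·0.00519 = 0 + j4.533 Ω
Step 3 — Series combination: Z_total = R + L = 303 + j4.533 Ω = 303∠0.9° Ω.
Step 4 — Source phasor: V = 18.6∠-84.4° V = 1.815 - j18.51 V.
Step 5 — Ohm's law: I = V / Z_total = (1.815 - j18.51) / (303 + j4.533) = 0.005075 - j0.06117 A.
Step 6 — Convert to polar: |I| = 0.06138 A, ∠I = -85.3°.

I = 0.06138∠-85.3° A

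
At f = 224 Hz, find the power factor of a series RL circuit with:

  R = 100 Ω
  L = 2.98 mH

Step 1 — Angular frequency: ω = 2π·f = 2π·224 = 1407 rad/s.
Step 2 — Component impedances:
  R: Z = R = 100 Ω
  L: Z = jωL = j·1407·0.00298 = 0 + j4.194 Ω
Step 3 — Series combination: Z_total = R + L = 100 + j4.194 Ω = 100.1∠2.4° Ω.
Step 4 — Power factor: PF = cos(φ) = Re(Z)/|Z| = 100/100.09 = 0.9991.
Step 5 — Type: Im(Z) = 4.194 ⇒ lagging (phase φ = 2.4°).

PF = 0.9991 (lagging, φ = 2.4°)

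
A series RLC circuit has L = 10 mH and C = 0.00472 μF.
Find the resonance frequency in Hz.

Step 1 — Resonance condition Im(Z)=0 gives ω₀ = 1/√(LC).
Step 2 — ω₀ = 1/√(0.01·4.72e-09) = 1.456e+05 rad/s.
Step 3 — f₀ = ω₀/(2π) = 2.317e+04 Hz.

f₀ = 2.317e+04 Hz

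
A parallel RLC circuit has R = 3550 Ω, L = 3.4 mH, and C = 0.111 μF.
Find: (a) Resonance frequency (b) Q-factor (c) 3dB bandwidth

Step 1 — Resonance: ω₀ = 1/√(LC) = 1/√(0.0034·1.11e-07) = 5.148e+04 rad/s.
Step 2 — f₀ = ω₀/(2π) = 8193 Hz.
Step 3 — Parallel Q: Q = R/(ω₀L) = 3550/(5.148e+04·0.0034) = 20.28.
Step 4 — Bandwidth: Δω = ω₀/Q = 2538 rad/s; BW = Δω/(2π) = 403.9 Hz.

(a) f₀ = 8193 Hz  (b) Q = 20.28  (c) BW = 403.9 Hz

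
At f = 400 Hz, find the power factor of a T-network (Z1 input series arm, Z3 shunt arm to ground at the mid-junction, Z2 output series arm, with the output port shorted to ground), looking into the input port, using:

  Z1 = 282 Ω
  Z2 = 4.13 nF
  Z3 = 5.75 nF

Step 1 — Angular frequency: ω = 2π·f = 2π·400 = 2513 rad/s.
Step 2 — Component impedances:
  Z1: Z = R = 282 Ω
  Z2: Z = 1/(jωC) = -j/(ω·C) = 0 - j9.634e+04 Ω
  Z3: Z = 1/(jωC) = -j/(ω·C) = 0 - j6.92e+04 Ω
Step 3 — With the output port shorted to ground, the output series arm Z2 runs from the junction to ground; the shunt arm Z3 also runs from the junction to ground. They appear in parallel: Z3 || Z2 = 0 - j4.027e+04 Ω.
Step 4 — Series with input arm Z1: Z_in = Z1 + (Z3 || Z2) = 282 - j4.027e+04 Ω = 4.027e+04∠-89.6° Ω.
Step 5 — Power factor: PF = cos(φ) = Re(Z)/|Z| = 282/40273 = 0.007002.
Step 6 — Type: Im(Z) = -4.027e+04 ⇒ leading (phase φ = -89.6°).

PF = 0.007002 (leading, φ = -89.6°)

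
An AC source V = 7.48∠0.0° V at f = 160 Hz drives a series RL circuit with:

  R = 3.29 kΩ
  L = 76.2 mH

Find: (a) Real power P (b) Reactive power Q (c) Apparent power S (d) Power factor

Step 1 — Angular frequency: ω = 2π·f = 2π·160 = 1005 rad/s.
Step 2 — Component impedances:
  R: Z = R = 3290 Ω
  L: Z = jωL = j·1005·0.0762 = 0 + j76.6 Ω
Step 3 — Series combination: Z_total = R + L = 3290 + j76.6 Ω = 3291∠1.3° Ω.
Step 4 — Source phasor: V = 7.48∠0.0° V = 7.48 V.
Step 5 — Current: I = V / Z = 0.002272 - j5.291e-05 A = 0.002273∠-1.3° A.
Step 6 — Complex power: S = V·I* = 0.017 + j0.0003958 VA.
Step 7 — Real power: P = Re(S) = 0.017 W.
Step 8 — Reactive power: Q = Im(S) = 0.0003958 VAR.
Step 9 — Apparent power: |S| = 0.017 VA.
Step 10 — Power factor: PF = P/|S| = 0.9997 (lagging).

(a) P = 0.017 W  (b) Q = 0.0003958 VAR  (c) S = 0.017 VA  (d) PF = 0.9997 (lagging)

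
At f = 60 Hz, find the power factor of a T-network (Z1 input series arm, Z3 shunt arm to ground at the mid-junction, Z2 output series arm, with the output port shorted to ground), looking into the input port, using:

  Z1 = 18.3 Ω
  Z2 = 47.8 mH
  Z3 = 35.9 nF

Step 1 — Angular frequency: ω = 2π·f = 2π·60 = 377 rad/s.
Step 2 — Component impedances:
  Z1: Z = R = 18.3 Ω
  Z2: Z = jωL = j·377·0.0478 = 0 + j18.02 Ω
  Z3: Z = 1/(jωC) = -j/(ω·C) = 0 - j7.389e+04 Ω
Step 3 — With the output port shorted to ground, the output series arm Z2 runs from the junction to ground; the shunt arm Z3 also runs from the junction to ground. They appear in parallel: Z3 || Z2 = 0 + j18.02 Ω.
Step 4 — Series with input arm Z1: Z_in = Z1 + (Z3 || Z2) = 18.3 + j18.02 Ω = 25.69∠44.6° Ω.
Step 5 — Power factor: PF = cos(φ) = Re(Z)/|Z| = 18.3/25.6861 = 0.7124.
Step 6 — Type: Im(Z) = 18.02 ⇒ lagging (phase φ = 44.6°).

PF = 0.7124 (lagging, φ = 44.6°)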